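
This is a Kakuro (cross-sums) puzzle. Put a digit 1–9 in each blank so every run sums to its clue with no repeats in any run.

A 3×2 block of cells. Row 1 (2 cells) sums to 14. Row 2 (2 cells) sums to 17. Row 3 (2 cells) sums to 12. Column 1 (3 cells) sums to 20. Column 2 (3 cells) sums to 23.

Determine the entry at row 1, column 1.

17 in 2 cells must be {8,9}; 23 in 3 cells must be {6,8,9}.
Nothing is forced directly, so branch on (2,1), whose candidates are 8 or 9. If (2,1) = 8: that forces (2,2) = 9, (3,2) = 8, (1,2) = 6, after which (3,1) would have to be in {4} for the 12 across but in {3,5,7,9} for the 20 down — contradiction. So (2,1) = 9.
(2,2) = 17 − 9 = 8 completes the 17 across.
Given what's placed, (3,2) must be 9 to fit the 12 across and 23 down.
(1,2) = 23 − 17 = 6 completes the 23 down.
(3,1) = 12 − 9 = 3 completes the 12 across.
(1,1) = 14 − 6 = 8 completes the 14 across.

8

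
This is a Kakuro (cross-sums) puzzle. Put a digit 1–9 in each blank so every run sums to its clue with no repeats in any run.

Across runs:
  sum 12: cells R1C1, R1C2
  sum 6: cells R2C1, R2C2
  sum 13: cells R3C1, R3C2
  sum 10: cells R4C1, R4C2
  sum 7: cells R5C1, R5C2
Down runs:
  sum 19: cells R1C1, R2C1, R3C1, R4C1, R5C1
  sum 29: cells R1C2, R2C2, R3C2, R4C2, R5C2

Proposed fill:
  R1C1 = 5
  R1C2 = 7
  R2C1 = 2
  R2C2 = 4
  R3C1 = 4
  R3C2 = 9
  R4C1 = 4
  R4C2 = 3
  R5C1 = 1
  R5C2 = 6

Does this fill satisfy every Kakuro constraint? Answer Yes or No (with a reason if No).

No — the down run R1C1–R5C1 sums to 16, not 19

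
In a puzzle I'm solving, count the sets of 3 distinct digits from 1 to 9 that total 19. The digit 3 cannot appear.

4

3 distinct digits from 1–9 sum between 6 and 24.
Dropping sets that contain 3.
Enumerating: {2,8,9}, {4,6,9}, {4,7,8}, {5,6,8}.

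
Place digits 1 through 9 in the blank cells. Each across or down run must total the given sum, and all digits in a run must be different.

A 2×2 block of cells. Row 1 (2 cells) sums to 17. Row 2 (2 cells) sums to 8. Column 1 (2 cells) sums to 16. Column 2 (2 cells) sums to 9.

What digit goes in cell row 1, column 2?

8

17 in 2 cells must be {8,9}; 16 in 2 cells must be {7,9}.
The 17 across and the 16 down share only 9, so (1,1) = 9.
(1,2) = 17 − 9 = 8 completes the 17 across.
(2,1) = 16 − 9 = 7 completes the 16 down.
(2,2) = 8 − 7 = 1 completes the 8 across.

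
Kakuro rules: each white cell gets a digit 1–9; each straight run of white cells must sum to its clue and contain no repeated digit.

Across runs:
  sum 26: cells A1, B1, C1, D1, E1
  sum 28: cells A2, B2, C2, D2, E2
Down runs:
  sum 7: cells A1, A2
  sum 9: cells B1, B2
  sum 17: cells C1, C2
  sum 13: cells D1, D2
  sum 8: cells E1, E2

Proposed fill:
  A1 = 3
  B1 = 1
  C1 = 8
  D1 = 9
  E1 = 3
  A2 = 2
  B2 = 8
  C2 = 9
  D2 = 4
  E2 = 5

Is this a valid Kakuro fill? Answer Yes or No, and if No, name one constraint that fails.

No — the across run A1–E1 sums to 24, not 26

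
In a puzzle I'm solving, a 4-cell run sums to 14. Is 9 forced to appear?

No

Counterexample: {1,2,3,8} sums to 14 without using 9.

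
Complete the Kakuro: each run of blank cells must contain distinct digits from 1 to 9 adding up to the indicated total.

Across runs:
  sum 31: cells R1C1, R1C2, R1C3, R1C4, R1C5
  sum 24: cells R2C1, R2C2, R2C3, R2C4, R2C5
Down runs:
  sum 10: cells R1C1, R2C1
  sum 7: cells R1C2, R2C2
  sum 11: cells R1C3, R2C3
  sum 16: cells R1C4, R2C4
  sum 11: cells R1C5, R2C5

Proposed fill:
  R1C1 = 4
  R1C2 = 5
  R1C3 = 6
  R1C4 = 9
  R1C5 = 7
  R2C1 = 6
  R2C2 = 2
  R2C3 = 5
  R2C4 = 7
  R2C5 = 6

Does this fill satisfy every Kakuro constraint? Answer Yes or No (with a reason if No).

No — the across run R2C1–R2C5 sums to 26, not 24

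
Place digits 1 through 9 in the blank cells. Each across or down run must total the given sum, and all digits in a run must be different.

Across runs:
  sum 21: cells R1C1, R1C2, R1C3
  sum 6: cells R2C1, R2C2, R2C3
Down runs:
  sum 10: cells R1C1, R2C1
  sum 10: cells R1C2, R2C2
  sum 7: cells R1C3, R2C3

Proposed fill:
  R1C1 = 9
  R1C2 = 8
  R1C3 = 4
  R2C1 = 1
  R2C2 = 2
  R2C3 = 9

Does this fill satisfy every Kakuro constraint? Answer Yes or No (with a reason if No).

No — the down run R1C3–R2C3 sums to 13, not 7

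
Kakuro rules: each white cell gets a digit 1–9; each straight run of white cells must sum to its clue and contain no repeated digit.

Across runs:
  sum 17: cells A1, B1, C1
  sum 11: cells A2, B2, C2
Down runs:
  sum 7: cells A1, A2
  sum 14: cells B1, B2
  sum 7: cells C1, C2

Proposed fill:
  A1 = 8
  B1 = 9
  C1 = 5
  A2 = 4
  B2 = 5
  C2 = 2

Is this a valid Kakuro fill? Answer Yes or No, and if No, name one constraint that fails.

No — the across run A1–C1 sums to 22, not 17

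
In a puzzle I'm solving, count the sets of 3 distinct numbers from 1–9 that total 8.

2

3 distinct digits from 1–9 sum between 6 and 24.
Enumerating: {1,2,5}, {1,3,4}.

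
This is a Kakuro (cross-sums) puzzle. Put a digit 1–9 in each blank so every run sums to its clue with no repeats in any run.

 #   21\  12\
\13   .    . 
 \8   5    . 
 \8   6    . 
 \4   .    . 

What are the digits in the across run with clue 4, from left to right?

4 in 2 cells must be {1,3}.
R2C2 = 8 − 5 = 3 completes the 8 across.
R3C2 = 8 − 6 = 2 completes the 8 across.
Given what's placed, R4C2 must be 1 to fit the 4 across and 12 down.
R1C2 = 12 − 6 = 6 completes the 12 down.
R4C1 = 4 − 1 = 3 completes the 4 across.
R1C1 = 13 − 6 = 7 completes the 13 across.

3 1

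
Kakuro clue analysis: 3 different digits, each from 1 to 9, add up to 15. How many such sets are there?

8

3 distinct digits from 1–9 sum between 6 and 24.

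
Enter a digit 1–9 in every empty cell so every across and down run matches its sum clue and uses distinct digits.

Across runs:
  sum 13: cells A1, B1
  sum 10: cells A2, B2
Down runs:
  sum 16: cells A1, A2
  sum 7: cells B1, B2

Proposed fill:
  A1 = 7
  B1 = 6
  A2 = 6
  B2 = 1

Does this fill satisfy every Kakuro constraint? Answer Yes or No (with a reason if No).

No — the across run A2–B2 sums to 7, not 10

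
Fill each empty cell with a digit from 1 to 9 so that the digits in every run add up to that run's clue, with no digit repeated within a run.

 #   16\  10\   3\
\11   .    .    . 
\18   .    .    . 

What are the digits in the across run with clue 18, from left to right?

16 in 2 cells must be {7,9}; 3 in 2 cells must be {1,2}.
The 11 across and the 16 down share only 7, so R1C1 = 7.
Given what's placed, R1C3 must be 1 to fit the 11 across and 3 down.
R2C1 = 16 − 7 = 9 completes the 16 down.
R2C3 = 3 − 1 = 2 completes the 3 down.
R1C2 = 11 − 8 = 3 completes the 11 across.
R2C2 = 18 − 11 = 7 completes the 18 across.

9 7 2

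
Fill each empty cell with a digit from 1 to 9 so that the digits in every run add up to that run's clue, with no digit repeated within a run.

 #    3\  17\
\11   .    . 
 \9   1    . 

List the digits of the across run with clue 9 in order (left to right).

1 8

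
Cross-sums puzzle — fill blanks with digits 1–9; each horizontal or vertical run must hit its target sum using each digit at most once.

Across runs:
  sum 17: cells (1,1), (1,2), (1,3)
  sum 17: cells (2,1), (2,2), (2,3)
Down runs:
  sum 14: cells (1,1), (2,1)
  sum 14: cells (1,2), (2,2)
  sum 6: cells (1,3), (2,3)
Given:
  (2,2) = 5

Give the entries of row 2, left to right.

(1,2) = 14 − 5 = 9 completes the 14 down.
Given what's placed, (2,3) must be 4 to fit the 17 across and 6 down.
(1,3) = 6 − 4 = 2 completes the 6 down.
(2,1) = 17 − 9 = 8 completes the 17 across.
(1,1) = 17 − 11 = 6 completes the 17 across.

8, 5, 4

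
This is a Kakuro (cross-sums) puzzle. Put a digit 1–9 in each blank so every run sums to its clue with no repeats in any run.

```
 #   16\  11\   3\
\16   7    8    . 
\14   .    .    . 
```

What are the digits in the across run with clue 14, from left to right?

9 3 2

16 in 2 cells must be {7,9}; 3 in 2 cells must be {1,2}.
R1C3 = 16 − 15 = 1 completes the 16 across.
R2C1 = 16 − 7 = 9 completes the 16 down.
R2C2 = 11 − 8 = 3 completes the 11 down.
R2C3 = 14 − 12 = 2 completes the 14 across.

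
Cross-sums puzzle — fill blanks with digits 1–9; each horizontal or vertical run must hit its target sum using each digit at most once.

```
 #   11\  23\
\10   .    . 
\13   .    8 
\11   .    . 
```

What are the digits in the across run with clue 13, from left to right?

23 in 3 cells must be {6,8,9}.
R2C1 = 13 − 8 = 5 completes the 13 across.
No cell is forced outright now. R1C1 can only be 2 or 4 (the digits allowed by both its 10 across and its 11 down). If R1C1 = 2: then R1C2 would have to be in {8} for the 10 across but in {6,9} for the 23 down — contradiction. So R1C1 = 4.
R1C2 = 10 − 4 = 6 completes the 10 across.
R3C1 = 11 − 9 = 2 completes the 11 down.
R3C2 = 11 − 2 = 9 completes the 11 across.

5 8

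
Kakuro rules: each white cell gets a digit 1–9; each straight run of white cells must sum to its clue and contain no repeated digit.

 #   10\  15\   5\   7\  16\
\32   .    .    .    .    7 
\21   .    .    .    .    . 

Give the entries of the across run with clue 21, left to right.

16 in 2 cells must be {7,9}.
R2C5 = 16 − 7 = 9 completes the 16 down.
R2C2 = 6: the only remaining digit allowed by both the 21 across and the 15 down.
R1C2 = 15 − 6 = 9 completes the 15 down.
No cell is forced outright now. R1C3 can only be 2 or 3 (the digits allowed by both its 32 across and its 5 down). If R1C3 = 3: that forces R1C1 = 8, R1C4 = 5, R2C1 = 2, after which R2C3 would have to be in {1,3} for the 21 across but in {2} for the 5 down — contradiction. So R1C3 = 2.
Given what's placed, R1C4 must be 6 to fit the 32 across and 7 down.
R2C3 = 5 − 2 = 3 completes the 5 down.
R2C4 = 7 − 6 = 1 completes the 7 down.
R1C1 = 32 − 24 = 8 completes the 32 across.
R2C1 = 21 − 19 = 2 completes the 21 across.

2 6 3 1 9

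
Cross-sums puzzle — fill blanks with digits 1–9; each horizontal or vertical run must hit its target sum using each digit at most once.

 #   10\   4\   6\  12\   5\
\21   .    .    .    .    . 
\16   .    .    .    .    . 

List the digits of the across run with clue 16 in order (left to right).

6, 3, 1, 4, 2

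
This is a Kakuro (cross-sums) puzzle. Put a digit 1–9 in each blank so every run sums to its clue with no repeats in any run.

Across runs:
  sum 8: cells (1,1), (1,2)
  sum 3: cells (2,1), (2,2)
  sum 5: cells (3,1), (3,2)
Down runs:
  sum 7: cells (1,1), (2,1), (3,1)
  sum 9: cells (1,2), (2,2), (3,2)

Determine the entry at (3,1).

3 in 2 cells must be {1,2}; 7 in 3 cells must be {1,2,4}.
Nothing is forced directly, so branch on (1,1), whose candidates are 1 or 2. If (1,1) = 1: then (1,2) would have to be in {7} for the 8 across but in {1,2,3,4,5,6} for the 9 down — contradiction. So (1,1) = 2.
(1,2) = 8 − 2 = 6 completes the 8 across.
Given what's placed, (2,1) must be 1 to fit the 3 across and 7 down.
(2,2) = 3 − 1 = 2 completes the 3 across.
(3,1) = 7 − 3 = 4 completes the 7 down.
(3,2) = 5 − 4 = 1 completes the 5 across.

4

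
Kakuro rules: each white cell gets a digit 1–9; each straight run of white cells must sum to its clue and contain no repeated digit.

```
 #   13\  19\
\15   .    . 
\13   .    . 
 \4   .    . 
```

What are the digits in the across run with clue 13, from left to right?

4 in 2 cells must be {1,3}.
The 4 across and the 19 down share only 3, so R3C2 = 3.
R3C1 = 4 − 3 = 1 completes the 4 across.
Nothing is forced directly, so branch on R1C2, whose candidates are 7 or 9. If R1C2 = 9: then R1C1 would have to be in {6} for the 15 across but in {3,4,5,7,8,9} for the 13 down — contradiction. So R1C2 = 7.
R1C1 = 15 − 7 = 8 completes the 15 across.
R2C1 = 13 − 9 = 4 completes the 13 down.
R2C2 = 13 − 4 = 9 completes the 13 across.

4 9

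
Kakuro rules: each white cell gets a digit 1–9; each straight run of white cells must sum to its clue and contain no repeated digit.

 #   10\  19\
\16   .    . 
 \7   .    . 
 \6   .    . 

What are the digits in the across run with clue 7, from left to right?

16 in 2 cells must be {7,9}.
The 16 across and the 10 down share only 7, so R1C1 = 7.
R1C2 = 16 − 7 = 9 completes the 16 across.
Nothing is forced directly, so branch on R2C1, whose candidates are 1 or 2. If R2C1 = 2: then R2C2 would have to be in {5} for the 7 across but in {2,3,4,6,7,8} for the 19 down — contradiction. So R2C1 = 1.
R2C2 = 7 − 1 = 6 completes the 7 across.
R3C1 = 10 − 8 = 2 completes the 10 down.
R3C2 = 6 − 2 = 4 completes the 6 across.

1 6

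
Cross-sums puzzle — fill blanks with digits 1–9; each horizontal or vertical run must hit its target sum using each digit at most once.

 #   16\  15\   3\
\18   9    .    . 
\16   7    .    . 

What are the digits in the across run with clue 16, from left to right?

7, 8, 1

16 in 2 cells must be {7,9}; 3 in 2 cells must be {1,2}.
R2C3 = 1: the only remaining digit allowed by both the 16 across and the 3 down.
R1C3 = 3 − 1 = 2 completes the 3 down.
R2C2 = 16 − 8 = 8 completes the 16 across.
R1C2 = 18 − 11 = 7 completes the 18 across.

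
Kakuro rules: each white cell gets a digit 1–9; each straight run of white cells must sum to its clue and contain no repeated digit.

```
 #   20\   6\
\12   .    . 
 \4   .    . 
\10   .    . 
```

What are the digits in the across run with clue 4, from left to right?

3 1

4 in 2 cells must be {1,3}; 6 in 3 cells must be {1,2,3}.
The 12 across and the 6 down share only 3, so R1C2 = 3.
The 4 across and the 20 down share only 3, so R2C1 = 3.
R2C2 = 4 − 3 = 1 completes the 4 across.
R3C2 = 6 − 4 = 2 completes the 6 down.
R1C1 = 12 − 3 = 9 completes the 12 across.
R3C1 = 10 − 2 = 8 completes the 10 across.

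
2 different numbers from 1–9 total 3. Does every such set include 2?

The only way to make 3 from 2 distinct digits is {1,2}, which contains 2.

Yes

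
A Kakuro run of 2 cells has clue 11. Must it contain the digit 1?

No

Counterexample: {2,9} sums to 11 without using 1.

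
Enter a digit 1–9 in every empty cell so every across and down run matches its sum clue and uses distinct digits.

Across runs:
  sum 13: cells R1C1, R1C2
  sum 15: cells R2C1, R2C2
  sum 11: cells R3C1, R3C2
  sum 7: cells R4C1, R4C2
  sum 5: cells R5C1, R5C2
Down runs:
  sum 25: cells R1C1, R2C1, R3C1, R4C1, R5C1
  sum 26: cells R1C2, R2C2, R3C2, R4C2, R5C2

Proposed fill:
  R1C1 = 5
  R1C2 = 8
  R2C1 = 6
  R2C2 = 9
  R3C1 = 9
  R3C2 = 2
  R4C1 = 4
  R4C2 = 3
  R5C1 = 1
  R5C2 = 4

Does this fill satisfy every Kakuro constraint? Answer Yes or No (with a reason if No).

Across: 5+8=13; 6+9=15; 9+2=11; 4+3=7; 1+4=5. Down: 5+6+9+4+1=25; 8+9+2+3+4=26. No digit repeats within any run.

Yes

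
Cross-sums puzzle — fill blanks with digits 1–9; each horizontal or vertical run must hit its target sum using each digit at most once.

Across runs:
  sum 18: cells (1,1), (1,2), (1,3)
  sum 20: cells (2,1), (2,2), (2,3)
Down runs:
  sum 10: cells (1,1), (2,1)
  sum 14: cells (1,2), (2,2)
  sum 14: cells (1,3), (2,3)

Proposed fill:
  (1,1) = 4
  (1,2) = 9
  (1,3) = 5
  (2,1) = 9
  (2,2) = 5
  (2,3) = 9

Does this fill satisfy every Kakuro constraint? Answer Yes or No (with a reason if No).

No — the down run (1,1)–(2,1) sums to 13, not 10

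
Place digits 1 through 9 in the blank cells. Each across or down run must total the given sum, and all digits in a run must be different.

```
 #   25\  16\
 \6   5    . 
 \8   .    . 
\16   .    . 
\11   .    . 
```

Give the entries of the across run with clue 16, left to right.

16 in 2 cells must be {7,9}.
R1C2 = 6 − 5 = 1 completes the 6 across.
No cell is forced outright now. R2C1 can only be 3 or 7 (the digits allowed by both its 8 across and its 25 down). If R2C1 = 7: then R2C2 would have to be in {1} for the 8 across but in {2,3,4,5,6,7,8,9} for the 16 down — contradiction. So R2C1 = 3.
R2C2 = 8 − 3 = 5 completes the 8 across.
R3C1 = 9: the only remaining digit allowed by both the 16 across and the 25 down.
R3C2 = 16 − 9 = 7 completes the 16 across.
R4C1 = 25 − 17 = 8 completes the 25 down.
R4C2 = 11 − 8 = 3 completes the 11 across.

9, 7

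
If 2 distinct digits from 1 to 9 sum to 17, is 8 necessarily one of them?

Yes

The only way to make 17 from 2 distinct digits is {8,9}, which contains 8.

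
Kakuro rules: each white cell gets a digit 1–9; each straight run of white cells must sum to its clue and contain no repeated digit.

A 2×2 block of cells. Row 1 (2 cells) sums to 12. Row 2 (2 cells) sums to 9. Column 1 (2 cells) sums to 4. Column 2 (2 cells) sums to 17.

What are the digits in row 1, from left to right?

4 in 2 cells must be {1,3}; 17 in 2 cells must be {8,9}.
The 12 across and the 4 down share only 3, so (1,1) = 3.
(1,2) = 12 − 3 = 9 completes the 12 across.
(2,1) = 4 − 3 = 1 completes the 4 down.
(2,2) = 9 − 1 = 8 completes the 9 across.

3 9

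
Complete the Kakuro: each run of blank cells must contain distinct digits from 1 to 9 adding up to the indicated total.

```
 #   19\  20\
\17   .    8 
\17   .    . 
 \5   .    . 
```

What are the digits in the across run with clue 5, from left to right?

2 3

17 in 2 cells must be {8,9}.
R1C1 = 17 − 8 = 9 completes the 17 across.
R2C1 = 8: the only remaining digit allowed by both the 17 across and the 19 down.
R2C2 = 17 − 8 = 9 completes the 17 across.
R3C1 = 19 − 17 = 2 completes the 19 down.
R3C2 = 5 − 2 = 3 completes the 5 across.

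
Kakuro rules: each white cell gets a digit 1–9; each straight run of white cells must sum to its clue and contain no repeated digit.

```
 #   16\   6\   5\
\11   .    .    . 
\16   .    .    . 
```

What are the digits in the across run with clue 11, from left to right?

16 in 2 cells must be {7,9}.
The 11 across and the 16 down share only 7, so R1C1 = 7.
Given what's placed, R1C2 must be 1 to fit the 11 across and 6 down.
R1C3 = 11 − 8 = 3 completes the 11 across.
R2C1 = 16 − 7 = 9 completes the 16 down.
R2C2 = 6 − 1 = 5 completes the 6 down.
R2C3 = 16 − 14 = 2 completes the 16 across.

7 1 3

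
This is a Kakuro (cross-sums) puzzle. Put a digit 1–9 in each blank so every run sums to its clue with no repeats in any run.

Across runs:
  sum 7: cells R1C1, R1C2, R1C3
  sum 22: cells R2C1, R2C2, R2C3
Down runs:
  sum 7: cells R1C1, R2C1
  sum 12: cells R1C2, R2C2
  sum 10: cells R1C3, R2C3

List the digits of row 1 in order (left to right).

7 in 3 cells must be {1,2,4}.
The 7 across and the 12 down share only 4, so R1C2 = 4.
R2C2 = 12 − 4 = 8 completes the 12 down.
Given what's placed, R2C3 must be 9 to fit the 22 across and 10 down.
R1C3 = 10 − 9 = 1 completes the 10 down.
R2C1 = 22 − 17 = 5 completes the 22 across.
R1C1 = 7 − 5 = 2 completes the 7 across.

2 4 1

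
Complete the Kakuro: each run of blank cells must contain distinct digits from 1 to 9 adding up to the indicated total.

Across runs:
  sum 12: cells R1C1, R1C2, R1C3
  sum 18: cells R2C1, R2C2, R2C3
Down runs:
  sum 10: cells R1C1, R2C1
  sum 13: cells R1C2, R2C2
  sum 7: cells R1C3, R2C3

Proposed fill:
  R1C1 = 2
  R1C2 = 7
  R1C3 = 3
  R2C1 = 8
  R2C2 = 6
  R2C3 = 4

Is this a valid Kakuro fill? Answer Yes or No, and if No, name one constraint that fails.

Yes

Across: 2+7+3=12; 8+6+4=18. Down: 2+8=10; 7+6=13; 3+4=7. No digit repeats within any run.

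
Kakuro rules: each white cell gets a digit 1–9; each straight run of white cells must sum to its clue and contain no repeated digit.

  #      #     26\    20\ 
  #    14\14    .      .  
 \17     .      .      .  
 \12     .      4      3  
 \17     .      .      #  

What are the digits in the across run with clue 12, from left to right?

5 4 3

17 in 2 cells must be {8,9}.
R3C1 = 12 − 7 = 5 completes the 12 across.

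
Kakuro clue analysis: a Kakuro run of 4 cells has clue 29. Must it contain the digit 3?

The only way to make 29 from 4 distinct digits is {5,7,8,9}, which does not contain 3.

No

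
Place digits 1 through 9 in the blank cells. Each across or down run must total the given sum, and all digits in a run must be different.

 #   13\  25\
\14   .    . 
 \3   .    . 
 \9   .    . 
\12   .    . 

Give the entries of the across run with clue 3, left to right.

1 2

3 in 2 cells must be {1,2}.
Nothing is forced directly, so branch on R1C1, whose candidates are 5 or 6. If R1C1 = 6: that forces R1C2 = 8, R4C1 = 4, after which R4C2 would have to be in {8} for the 12 across but in {1,2,3,4,5,6,7,9} for the 25 down — contradiction. So R1C1 = 5.
R1C2 = 14 − 5 = 9 completes the 14 across.
Given what's placed, R2C1 must be 1 to fit the 3 across and 13 down.
R2C2 = 3 − 1 = 2 completes the 3 across.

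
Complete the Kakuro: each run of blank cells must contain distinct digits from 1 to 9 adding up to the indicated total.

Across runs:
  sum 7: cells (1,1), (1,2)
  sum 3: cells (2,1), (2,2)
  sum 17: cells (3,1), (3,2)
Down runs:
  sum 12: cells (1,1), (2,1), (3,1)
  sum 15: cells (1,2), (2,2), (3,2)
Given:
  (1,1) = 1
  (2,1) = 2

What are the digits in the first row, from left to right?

1, 6

3 in 2 cells must be {1,2}; 17 in 2 cells must be {8,9}.
(1,2) = 7 − 1 = 6 completes the 7 across.
(2,2) = 3 − 2 = 1 completes the 3 across.
(3,1) = 12 − 3 = 9 completes the 12 down.
(3,2) = 17 − 9 = 8 completes the 17 across.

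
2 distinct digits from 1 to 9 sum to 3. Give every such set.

{1,2}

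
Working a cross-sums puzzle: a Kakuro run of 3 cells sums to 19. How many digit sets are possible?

5

3 distinct digits from 1–9 sum between 6 and 24.
Enumerating: {2,8,9}, {3,7,9}, {4,6,9}, {4,7,8}, {5,6,8}.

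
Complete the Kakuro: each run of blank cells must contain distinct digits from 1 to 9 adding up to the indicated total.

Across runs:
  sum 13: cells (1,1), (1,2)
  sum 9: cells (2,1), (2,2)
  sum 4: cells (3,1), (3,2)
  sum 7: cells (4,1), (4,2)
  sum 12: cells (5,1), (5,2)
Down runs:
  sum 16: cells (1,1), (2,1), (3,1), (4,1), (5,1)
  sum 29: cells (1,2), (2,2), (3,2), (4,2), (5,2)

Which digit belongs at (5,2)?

8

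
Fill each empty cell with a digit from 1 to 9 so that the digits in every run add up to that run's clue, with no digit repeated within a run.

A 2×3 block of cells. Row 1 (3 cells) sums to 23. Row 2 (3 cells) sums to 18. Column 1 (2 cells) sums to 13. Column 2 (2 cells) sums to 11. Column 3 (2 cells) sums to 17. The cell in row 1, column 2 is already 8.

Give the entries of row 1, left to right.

6 8 9

23 in 3 cells must be {6,8,9}; 17 in 2 cells must be {8,9}.
(1,3) = 9: the only remaining digit allowed by both the 23 across and the 17 down.
(2,2) = 11 − 8 = 3 completes the 11 down.
(2,3) = 17 − 9 = 8 completes the 17 down.
(1,1) = 23 − 17 = 6 completes the 23 across.
(2,1) = 18 − 11 = 7 completes the 18 across.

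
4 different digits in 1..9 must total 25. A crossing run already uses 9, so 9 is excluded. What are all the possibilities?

4 distinct digits from 1–9 sum between 10 and 30.
Dropping sets that contain 9.
Only one set works: {4,6,7,8}.

{4,6,7,8}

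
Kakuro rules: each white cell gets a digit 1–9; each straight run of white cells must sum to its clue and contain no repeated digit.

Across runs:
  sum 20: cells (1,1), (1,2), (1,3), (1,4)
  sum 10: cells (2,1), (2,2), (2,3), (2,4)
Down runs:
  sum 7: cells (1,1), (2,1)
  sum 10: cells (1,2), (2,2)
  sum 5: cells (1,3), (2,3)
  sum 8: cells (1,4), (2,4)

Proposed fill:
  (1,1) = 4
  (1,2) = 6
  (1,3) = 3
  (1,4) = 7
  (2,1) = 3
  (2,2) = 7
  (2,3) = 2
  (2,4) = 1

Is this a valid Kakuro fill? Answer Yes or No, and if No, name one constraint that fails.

No — the across run (2,1)–(2,4) sums to 13, not 10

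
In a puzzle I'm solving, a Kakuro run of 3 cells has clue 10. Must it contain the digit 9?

Counterexample: {1,2,7} sums to 10 without using 9.

No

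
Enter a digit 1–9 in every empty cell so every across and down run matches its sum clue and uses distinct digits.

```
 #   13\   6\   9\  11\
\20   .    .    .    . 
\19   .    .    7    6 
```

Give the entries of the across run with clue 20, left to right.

9 4 2 5

R1C3 = 9 − 7 = 2 completes the 9 down.
R1C4 = 11 − 6 = 5 completes the 11 down.
Given what's placed, R1C2 must be 4 to fit the 20 across and 6 down.
R2C2 = 6 − 4 = 2 completes the 6 down.
R1C1 = 20 − 11 = 9 completes the 20 across.
R2C1 = 19 − 15 = 4 completes the 19 across.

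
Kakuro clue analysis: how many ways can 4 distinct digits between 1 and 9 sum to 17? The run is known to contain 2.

4 distinct digits from 1–9 sum between 10 and 30.
Keeping only sets containing 2.
Enumerating: {1,2,5,9}, {1,2,6,8}, {2,3,4,8}, {2,3,5,7}, {2,4,5,6}.

5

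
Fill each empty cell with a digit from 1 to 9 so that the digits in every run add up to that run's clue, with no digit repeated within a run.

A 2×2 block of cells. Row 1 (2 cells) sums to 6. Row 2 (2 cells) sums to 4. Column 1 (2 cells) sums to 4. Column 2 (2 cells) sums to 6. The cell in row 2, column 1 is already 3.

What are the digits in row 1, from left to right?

1 5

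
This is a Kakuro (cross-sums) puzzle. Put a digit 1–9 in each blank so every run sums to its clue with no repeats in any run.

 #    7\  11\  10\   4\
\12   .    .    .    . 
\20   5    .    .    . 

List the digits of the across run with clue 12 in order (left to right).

4 in 2 cells must be {1,3}.
R1C1 = 7 − 5 = 2 completes the 7 down.
No cell is forced outright now. R1C4 can only be 1 or 3 (the digits allowed by both its 12 across and its 4 down). If R1C4 = 3: that forces R1C2 = 6, R1C3 = 1, after which R2C2 would have to be in {1,2,3,4,6,7,8,9} for the 20 across but in {5} for the 11 down — contradiction. So R1C4 = 1.
R2C4 = 4 − 1 = 3 completes the 4 down.
No cell is forced outright now. R2C2 can only be 4 or 8 (the digits allowed by both its 20 across and its 11 down). If R2C2 = 4: then R1C2 would have to be in {3,4,5,6} for the 12 across but in {7} for the 11 down — contradiction. So R2C2 = 8.
R1C2 = 11 − 8 = 3 completes the 11 down.
R1C3 = 12 − 6 = 6 completes the 12 across.
R2C3 = 20 − 16 = 4 completes the 20 across.

2 3 6 1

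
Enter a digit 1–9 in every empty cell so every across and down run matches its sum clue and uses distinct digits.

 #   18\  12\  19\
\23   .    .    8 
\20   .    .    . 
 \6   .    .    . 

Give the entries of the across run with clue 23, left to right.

23 in 3 cells must be {6,8,9}; 6 in 3 cells must be {1,2,3}.
R3C3 = 2: the only remaining digit allowed by both the 6 across and the 19 down.
R2C3 = 19 − 10 = 9 completes the 19 down.
Nothing is forced directly, so branch on R3C2, whose candidates are 1 or 3. If R3C2 = 3: then R1C2 would have to be in {6,9} for the 23 across but in {1,2,4,5,7,8} for the 12 down — contradiction. So R3C2 = 1.
R3C1 = 6 − 3 = 3 completes the 6 across.
No cell is forced outright now. R1C1 can only be 6 or 9 (the digits allowed by both its 23 across and its 18 down). If R1C1 = 6: that forces R1C2 = 9, after which R2C1 would have to be in {3,4,5,6,7,8} for the 20 across but in {9} for the 18 down — contradiction. So R1C1 = 9.
R1C2 = 23 − 17 = 6 completes the 23 across.

9, 6, 8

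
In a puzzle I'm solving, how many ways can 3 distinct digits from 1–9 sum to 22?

2

3 distinct digits from 1–9 sum between 6 and 24.
Enumerating: {5,8,9}, {6,7,9}.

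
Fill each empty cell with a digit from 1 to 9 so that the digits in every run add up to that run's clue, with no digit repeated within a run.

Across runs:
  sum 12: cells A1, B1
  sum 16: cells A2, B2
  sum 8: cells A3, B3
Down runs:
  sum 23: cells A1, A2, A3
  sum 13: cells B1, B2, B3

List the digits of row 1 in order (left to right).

16 in 2 cells must be {7,9}; 23 in 3 cells must be {6,8,9}.
The 16 across and the 23 down share only 9, so A2 = 9.
B2 = 16 − 9 = 7 completes the 16 across.
Given what's placed, A3 must be 6 to fit the 8 across and 23 down.
B3 = 8 − 6 = 2 completes the 8 across.
A1 = 23 − 15 = 8 completes the 23 down.
B1 = 12 − 8 = 4 completes the 12 across.

8 4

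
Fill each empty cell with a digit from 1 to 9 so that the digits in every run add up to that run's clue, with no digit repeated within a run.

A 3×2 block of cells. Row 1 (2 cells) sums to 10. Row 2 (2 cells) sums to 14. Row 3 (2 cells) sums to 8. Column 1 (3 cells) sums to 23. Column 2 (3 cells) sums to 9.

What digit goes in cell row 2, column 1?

8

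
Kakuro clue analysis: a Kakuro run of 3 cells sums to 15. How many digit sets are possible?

3 distinct digits from 1–9 sum between 6 and 24.

8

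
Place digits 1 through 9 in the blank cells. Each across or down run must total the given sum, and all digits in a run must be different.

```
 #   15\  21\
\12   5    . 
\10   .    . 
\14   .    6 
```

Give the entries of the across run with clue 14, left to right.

8 6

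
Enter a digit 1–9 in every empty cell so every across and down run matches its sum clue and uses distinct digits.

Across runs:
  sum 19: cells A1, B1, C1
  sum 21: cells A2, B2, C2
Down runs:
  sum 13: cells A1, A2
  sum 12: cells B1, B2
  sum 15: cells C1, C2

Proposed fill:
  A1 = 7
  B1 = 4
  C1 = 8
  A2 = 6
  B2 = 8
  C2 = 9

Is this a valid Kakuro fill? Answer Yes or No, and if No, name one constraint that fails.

No — the across run A2–C2 sums to 23, not 21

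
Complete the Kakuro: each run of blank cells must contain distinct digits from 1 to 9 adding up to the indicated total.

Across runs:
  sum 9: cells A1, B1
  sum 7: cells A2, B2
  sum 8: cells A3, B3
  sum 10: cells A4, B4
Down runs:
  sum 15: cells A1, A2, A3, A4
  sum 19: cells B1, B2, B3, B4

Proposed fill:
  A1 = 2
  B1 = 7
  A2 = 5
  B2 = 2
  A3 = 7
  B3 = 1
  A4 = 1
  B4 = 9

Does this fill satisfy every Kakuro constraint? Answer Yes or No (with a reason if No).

Across: 2+7=9; 5+2=7; 7+1=8; 1+9=10. Down: 2+5+7+1=15; 7+2+1+9=19. No digit repeats within any run.

Yes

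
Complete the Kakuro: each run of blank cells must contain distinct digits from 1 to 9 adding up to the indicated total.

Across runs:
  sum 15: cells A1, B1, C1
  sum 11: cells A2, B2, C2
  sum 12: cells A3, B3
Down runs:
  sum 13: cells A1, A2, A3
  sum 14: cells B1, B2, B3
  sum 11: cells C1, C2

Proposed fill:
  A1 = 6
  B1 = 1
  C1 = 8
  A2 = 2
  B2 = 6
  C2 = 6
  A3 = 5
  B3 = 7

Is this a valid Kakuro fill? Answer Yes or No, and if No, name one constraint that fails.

No — the across run A2–C2 sums to 14, not 11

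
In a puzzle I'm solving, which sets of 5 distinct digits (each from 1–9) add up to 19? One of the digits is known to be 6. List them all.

{1,2,3,6,7}; {1,3,4,5,6}

5 distinct digits from 1–9 sum between 15 and 35.
Keeping only sets containing 6.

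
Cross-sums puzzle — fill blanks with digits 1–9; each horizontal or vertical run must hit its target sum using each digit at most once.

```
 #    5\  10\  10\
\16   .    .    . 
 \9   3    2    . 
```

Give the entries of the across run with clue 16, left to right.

2, 8, 6

R1C1 = 5 − 3 = 2 completes the 5 down.
R1C2 = 10 − 2 = 8 completes the 10 down.
R1C3 = 16 − 10 = 6 completes the 16 across.
R2C3 = 9 − 5 = 4 completes the 9 across.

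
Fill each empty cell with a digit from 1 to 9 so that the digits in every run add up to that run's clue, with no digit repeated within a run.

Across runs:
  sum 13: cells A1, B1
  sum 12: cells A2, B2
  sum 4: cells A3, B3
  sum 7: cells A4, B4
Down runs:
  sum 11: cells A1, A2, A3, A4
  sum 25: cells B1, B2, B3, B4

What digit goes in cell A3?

4 in 2 cells must be {1,3}; 11 in 4 cells must be {1,2,3,5}.
Only 5 fits A1 under both its across sum 13 and down sum 11.
B1 = 13 − 5 = 8 completes the 13 across.
Given what's placed, A2 must be 3 to fit the 12 across and 11 down.
B2 = 12 − 3 = 9 completes the 12 across.
A3 = 1: the only remaining digit allowed by both the 4 across and the 11 down.

1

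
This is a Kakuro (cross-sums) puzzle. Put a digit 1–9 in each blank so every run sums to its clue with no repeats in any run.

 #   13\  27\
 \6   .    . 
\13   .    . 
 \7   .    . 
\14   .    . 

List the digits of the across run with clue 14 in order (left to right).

6, 8

Nothing is forced directly, so branch on R4C1, whose candidates are 5 or 6. If R4C1 = 5: that forces R2C1 = 4, R2C2 = 9, after which R4C2 would have to be in {9} for the 14 across but in {3,4,5,6,7,8} for the 27 down — contradiction. So R4C1 = 6.
Given what's placed, R2C1 must be 4 to fit the 13 across and 13 down.
R2C2 = 13 − 4 = 9 completes the 13 across.
R4C2 = 14 − 6 = 8 completes the 14 across.
R1C2 = 4: the only remaining digit allowed by both the 6 across and the 27 down.
R3C2 = 27 − 21 = 6 completes the 27 down.
R1C1 = 6 − 4 = 2 completes the 6 across.
R3C1 = 7 − 6 = 1 completes the 7 across.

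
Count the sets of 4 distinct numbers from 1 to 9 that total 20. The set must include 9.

4 distinct digits from 1–9 sum between 10 and 30.
Keeping only sets containing 9.
Enumerating: {1,2,8,9}, {1,3,7,9}, {1,4,6,9}, {2,3,6,9}, {2,4,5,9}.

5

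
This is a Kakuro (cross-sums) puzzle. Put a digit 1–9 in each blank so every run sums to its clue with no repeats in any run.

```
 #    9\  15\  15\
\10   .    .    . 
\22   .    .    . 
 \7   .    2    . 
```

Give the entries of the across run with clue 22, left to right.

5 8 9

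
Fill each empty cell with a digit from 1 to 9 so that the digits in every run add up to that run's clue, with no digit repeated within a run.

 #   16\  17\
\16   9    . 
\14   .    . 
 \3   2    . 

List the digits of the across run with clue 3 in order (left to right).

2, 1

16 in 2 cells must be {7,9}; 3 in 2 cells must be {1,2}.
R1C2 = 16 − 9 = 7 completes the 16 across.
R2C1 = 16 − 11 = 5 completes the 16 down.
R2C2 = 14 − 5 = 9 completes the 14 across.
R3C2 = 3 − 2 = 1 completes the 3 across.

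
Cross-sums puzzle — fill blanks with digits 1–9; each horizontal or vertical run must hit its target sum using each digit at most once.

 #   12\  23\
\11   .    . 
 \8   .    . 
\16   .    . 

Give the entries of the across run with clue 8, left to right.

16 in 2 cells must be {7,9}; 23 in 3 cells must be {6,8,9}.
The 8 across and the 23 down share only 6, so R2C2 = 6.
Given what's placed, R3C2 must be 9 to fit the 16 across and 23 down.
R1C2 = 23 − 15 = 8 completes the 23 down.
R2C1 = 8 − 6 = 2 completes the 8 across.
R3C1 = 16 − 9 = 7 completes the 16 across.
R1C1 = 11 − 8 = 3 completes the 11 across.

2, 6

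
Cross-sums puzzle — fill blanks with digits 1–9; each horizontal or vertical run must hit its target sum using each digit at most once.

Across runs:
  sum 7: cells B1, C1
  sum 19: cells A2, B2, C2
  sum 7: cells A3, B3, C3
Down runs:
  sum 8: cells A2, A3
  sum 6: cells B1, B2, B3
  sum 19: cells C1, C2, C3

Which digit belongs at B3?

2

7 in 3 cells must be {1,2,4}; 6 in 3 cells must be {1,2,3}.
Nothing is forced directly, so branch on B2, whose candidates are 2 or 3. If B2 = 2: then A2 would have to be in {8,9} for the 19 across but in {1,2,3,5,6,7} for the 8 down — contradiction. So B2 = 3.
Given what's placed, A2 must be 7 to fit the 19 across and 8 down.
C2 = 19 − 10 = 9 completes the 19 across.
A3 = 8 − 7 = 1 completes the 8 down.
B3 = 2: the only remaining digit allowed by both the 7 across and the 6 down.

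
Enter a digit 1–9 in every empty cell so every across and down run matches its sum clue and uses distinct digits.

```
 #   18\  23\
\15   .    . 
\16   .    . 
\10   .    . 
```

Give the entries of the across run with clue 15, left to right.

9 6

16 in 2 cells must be {7,9}; 23 in 3 cells must be {6,8,9}.
The 16 across and the 23 down share only 9, so R2C2 = 9.
R2C1 = 16 − 9 = 7 completes the 16 across.
Nothing is forced directly, so branch on R1C2, whose candidates are 6 or 8. If R1C2 = 8: then R1C1 would have to be in {7} for the 15 across but in {2,3,5,6,8,9} for the 18 down — contradiction. So R1C2 = 6.
R1C1 = 15 − 6 = 9 completes the 15 across.
R3C1 = 18 − 16 = 2 completes the 18 down.
R3C2 = 10 − 2 = 8 completes the 10 across.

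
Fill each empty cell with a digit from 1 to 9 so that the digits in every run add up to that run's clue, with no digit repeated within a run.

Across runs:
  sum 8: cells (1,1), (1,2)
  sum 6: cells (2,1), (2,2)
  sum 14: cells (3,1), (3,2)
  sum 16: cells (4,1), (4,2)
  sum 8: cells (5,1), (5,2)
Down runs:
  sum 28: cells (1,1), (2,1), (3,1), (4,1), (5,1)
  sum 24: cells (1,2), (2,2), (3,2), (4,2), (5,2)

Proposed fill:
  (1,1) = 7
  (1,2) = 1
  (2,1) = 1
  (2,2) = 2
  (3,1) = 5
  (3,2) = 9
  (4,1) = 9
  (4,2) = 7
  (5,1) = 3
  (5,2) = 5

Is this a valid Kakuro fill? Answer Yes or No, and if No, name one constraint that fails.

No — the down run (1,1)–(5,1) sums to 25, not 28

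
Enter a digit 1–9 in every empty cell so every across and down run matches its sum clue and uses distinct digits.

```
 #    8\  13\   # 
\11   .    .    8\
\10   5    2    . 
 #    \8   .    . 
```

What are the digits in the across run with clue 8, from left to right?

3 5

R1C1 = 8 − 5 = 3 completes the 8 down.
R1C2 = 11 − 3 = 8 completes the 11 across.
R2C3 = 10 − 7 = 3 completes the 10 across.
R3C2 = 13 − 10 = 3 completes the 13 down.
R3C3 = 8 − 3 = 5 completes the 8 across.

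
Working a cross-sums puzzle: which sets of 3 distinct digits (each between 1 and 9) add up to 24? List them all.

{7,8,9}

3 distinct digits from 1–9 sum between 6 and 24.
Only one set works: {7,8,9}.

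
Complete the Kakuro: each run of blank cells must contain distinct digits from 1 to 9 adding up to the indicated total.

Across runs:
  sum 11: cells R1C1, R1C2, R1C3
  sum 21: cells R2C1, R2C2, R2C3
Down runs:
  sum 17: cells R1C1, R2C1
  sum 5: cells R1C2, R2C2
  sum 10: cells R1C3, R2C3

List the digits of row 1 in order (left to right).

17 in 2 cells must be {8,9}.
The 11 across and the 17 down share only 8, so R1C1 = 8.
R2C1 = 17 − 8 = 9 completes the 17 down.
Given what's placed, R2C2 must be 4 to fit the 21 across and 5 down.
R2C3 = 21 − 13 = 8 completes the 21 across.
R1C2 = 5 − 4 = 1 completes the 5 down.
R1C3 = 11 − 9 = 2 completes the 11 across.

8 1 2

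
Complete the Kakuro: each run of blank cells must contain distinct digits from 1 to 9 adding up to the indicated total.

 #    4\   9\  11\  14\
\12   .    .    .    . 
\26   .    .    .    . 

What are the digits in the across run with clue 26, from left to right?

3 6 9 8

4 in 2 cells must be {1,3}.
Only 3 fits R2C1 under both its across sum 26 and down sum 4.
R1C1 = 4 − 3 = 1 completes the 4 down.
Nothing is forced directly, so branch on R2C2, whose candidates are 6 or 8. If R2C2 = 8: then R1C2 would have to be in {2,3,4,5,6} for the 12 across but in {1} for the 9 down — contradiction. So R2C2 = 6.
R1C2 = 9 − 6 = 3 completes the 9 down.
R1C4 = 6: the only remaining digit allowed by both the 12 across and the 14 down.
R2C4 = 14 − 6 = 8 completes the 14 down.
R1C3 = 12 − 10 = 2 completes the 12 across.
R2C3 = 26 − 17 = 9 completes the 26 across.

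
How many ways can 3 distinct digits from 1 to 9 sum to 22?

2

3 distinct digits from 1–9 sum between 6 and 24.
Enumerating: {5,8,9}, {6,7,9}.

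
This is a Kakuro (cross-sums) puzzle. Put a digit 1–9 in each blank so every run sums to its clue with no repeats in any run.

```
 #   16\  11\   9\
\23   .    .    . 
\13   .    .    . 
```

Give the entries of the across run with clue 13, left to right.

23 in 3 cells must be {6,8,9}; 16 in 2 cells must be {7,9}.
The 23 across and the 16 down share only 9, so R1C1 = 9.
R2C1 = 16 − 9 = 7 completes the 16 down.
Nothing is forced directly, so branch on R1C2, whose candidates are 6 or 8. If R1C2 = 8: that forces R1C3 = 6, after which R2C2 would have to be in {1,2,4,5} for the 13 across but in {3} for the 11 down — contradiction. So R1C2 = 6.
R1C3 = 23 − 15 = 8 completes the 23 across.
R2C2 = 11 − 6 = 5 completes the 11 down.
R2C3 = 13 − 12 = 1 completes the 13 across.

7 5 1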